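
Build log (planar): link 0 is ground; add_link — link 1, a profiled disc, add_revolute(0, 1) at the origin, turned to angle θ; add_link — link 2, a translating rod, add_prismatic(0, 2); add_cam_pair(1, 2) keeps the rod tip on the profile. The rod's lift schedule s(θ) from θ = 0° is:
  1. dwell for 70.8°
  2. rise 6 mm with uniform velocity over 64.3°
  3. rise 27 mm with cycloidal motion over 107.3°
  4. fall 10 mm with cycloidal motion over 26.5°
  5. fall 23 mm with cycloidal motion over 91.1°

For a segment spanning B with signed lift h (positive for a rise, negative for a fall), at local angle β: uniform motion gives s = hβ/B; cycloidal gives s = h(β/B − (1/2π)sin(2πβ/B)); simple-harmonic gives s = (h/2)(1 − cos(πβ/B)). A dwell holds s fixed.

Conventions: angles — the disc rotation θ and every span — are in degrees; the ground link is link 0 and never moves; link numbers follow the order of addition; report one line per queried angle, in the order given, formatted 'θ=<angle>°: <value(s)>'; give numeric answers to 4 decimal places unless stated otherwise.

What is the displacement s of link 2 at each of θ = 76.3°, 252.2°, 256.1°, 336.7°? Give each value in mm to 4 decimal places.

seg 1 [0°–70.8°] dwell: s stays 0.0000
seg 2 [70.8°–135.1°] uniform, h=6: θ=76.3° here. β=5.5, B=64.3. 6·5.5/64.3 = 0.5132 → s = 0.5132
seg 2 [70.8°–135.1°] uniform, h=6: full span → s += 6 → s = 6.0000
seg 3 [135.1°–242.4°] cycloidal, h=27: full span → s += 27 → s = 33.0000
seg 4 [242.4°–268.9°] cycloidal, h=-10: θ=252.2° here. β=9.8, B=26.5. -10·(0.3698 − sin(2π·0.3698)/(2π)) = -2.5366 → s = 30.4634
seg 4 [242.4°–268.9°] cycloidal, h=-10: θ=256.1° here. β=13.7, B=26.5. -10·(0.5170 − sin(2π·0.5170)/(2π)) = -5.3393 → s = 27.6607
seg 4 [242.4°–268.9°] cycloidal, h=-10: full span → s += -10 → s = 23.0000
seg 5 [268.9°–360°] cycloidal, h=-23: θ=336.7° here. β=67.8, B=91.1. -23·(0.7442 − sin(2π·0.7442)/(2π)) = -20.7756 → s = 2.2244

θ=76.3°: 0.5132
θ=252.2°: 30.4634
θ=256.1°: 27.6607
θ=336.7°: 2.2244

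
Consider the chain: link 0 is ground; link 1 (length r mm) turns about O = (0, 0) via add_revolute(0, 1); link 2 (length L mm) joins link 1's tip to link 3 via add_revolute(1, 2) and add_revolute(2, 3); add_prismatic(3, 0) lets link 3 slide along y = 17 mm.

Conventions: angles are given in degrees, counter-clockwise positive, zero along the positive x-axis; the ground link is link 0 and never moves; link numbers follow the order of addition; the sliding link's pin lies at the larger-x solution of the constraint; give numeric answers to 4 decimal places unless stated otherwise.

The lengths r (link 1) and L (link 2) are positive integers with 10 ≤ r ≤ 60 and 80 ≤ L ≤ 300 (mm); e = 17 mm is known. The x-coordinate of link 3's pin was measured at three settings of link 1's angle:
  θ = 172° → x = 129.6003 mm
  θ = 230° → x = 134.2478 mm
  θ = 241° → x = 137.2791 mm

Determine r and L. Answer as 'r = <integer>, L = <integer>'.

constraint per measurement: (x − r cos θ)² + (r sin θ − e)² = L²
subtracting the θ₁ and θ₂ equations cancels the r² and L² terms:
r = (x₁² − x₂²) / (2[(x₁cos θ₁ + e sin θ₁) − (x₂cos θ₂ + e sin θ₂)]) = 22.9998 → r = 23
L² = (x₁ − r cos θ₁)² + (r sin θ₁ − e)² = 23409.0002 → L = 153.0000 → L = 153
check at θ₃=241°: x = 137.2791 (printed 137.2791) ✓

r = 23, L = 153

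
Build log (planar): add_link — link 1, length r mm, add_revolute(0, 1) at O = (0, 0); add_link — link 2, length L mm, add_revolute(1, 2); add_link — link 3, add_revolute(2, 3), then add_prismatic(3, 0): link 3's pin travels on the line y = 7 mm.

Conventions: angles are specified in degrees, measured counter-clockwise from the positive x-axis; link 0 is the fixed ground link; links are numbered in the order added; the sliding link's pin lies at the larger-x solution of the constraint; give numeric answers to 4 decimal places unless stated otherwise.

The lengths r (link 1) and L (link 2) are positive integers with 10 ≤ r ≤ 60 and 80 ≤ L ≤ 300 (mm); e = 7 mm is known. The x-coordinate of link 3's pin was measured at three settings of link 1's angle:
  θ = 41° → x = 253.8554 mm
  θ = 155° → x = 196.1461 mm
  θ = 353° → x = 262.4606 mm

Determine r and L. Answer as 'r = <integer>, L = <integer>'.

constraint per measurement: (x − r cos θ)² + (r sin θ − e)² = L²
subtracting the θ₁ and θ₂ equations cancels the r² and L² terms:
r = (x₁² − x₂²) / (2[(x₁cos θ₁ + e sin θ₁) − (x₂cos θ₂ + e sin θ₂)]) = 35.0000 → r = 35
L² = (x₁ − r cos θ₁)² + (r sin θ₁ − e)² = 51983.9980 → L = 228.0000 → L = 228
check at θ₃=353°: x = 262.4606 (printed 262.4606) ✓

r = 35, L = 228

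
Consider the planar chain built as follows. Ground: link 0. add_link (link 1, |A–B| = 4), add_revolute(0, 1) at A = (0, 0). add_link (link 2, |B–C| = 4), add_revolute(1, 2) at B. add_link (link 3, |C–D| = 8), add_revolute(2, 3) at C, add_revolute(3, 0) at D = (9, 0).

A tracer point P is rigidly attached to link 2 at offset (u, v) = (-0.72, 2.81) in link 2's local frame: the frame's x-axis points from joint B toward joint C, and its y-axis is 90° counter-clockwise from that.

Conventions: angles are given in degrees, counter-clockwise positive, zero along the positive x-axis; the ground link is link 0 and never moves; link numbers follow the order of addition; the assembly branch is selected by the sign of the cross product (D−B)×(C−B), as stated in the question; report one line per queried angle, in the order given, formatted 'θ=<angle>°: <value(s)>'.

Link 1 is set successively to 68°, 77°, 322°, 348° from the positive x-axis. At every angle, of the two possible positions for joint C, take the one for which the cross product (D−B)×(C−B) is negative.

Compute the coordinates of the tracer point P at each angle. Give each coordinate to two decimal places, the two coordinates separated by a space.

A=(0,0), D=(9.00,0)
θ=68°: B = A + 4.00·(cos68°, sin68°) = (1.4984, 3.7087)
θ=68°: |BD| = 8.3683
θ=68°: circle(B,4.00) ∩ circle(D,8.00): a=1.3162, h=3.7773
θ=68°:   candidates: C₊=(4.3523,6.5115) cross=31.609; C₋=(1.0042,-0.2606) cross=-31.609
θ=68°:   branch - wants cross < 0 → take C=(1.0042,-0.2606) (cross=-31.609)
θ=68°: ex = (C−B)/|BC| = (-0.1235,-0.9923); ey = (0.9923,-0.1235)
θ=68°: P = B + -0.72·ex + 2.81·ey = (4.3759,4.0761)
θ=77°: B = A + 4.00·(cos77°, sin77°) = (0.8998, 3.8975)
θ=77°: |BD| = 8.9891
θ=77°: circle(B,4.00) ∩ circle(D,8.00): a=1.8246, h=3.5596
θ=77°:   candidates: C₊=(4.0874,6.3140) cross=31.997; C₋=(1.0006,-0.1012) cross=-31.997
θ=77°:   branch - wants cross < 0 → take C=(1.0006,-0.1012) (cross=-31.997)
θ=77°: ex = (C−B)/|BC| = (0.0252,-0.9997); ey = (0.9997,0.0252)
θ=77°: P = B + -0.72·ex + 2.81·ey = (3.6908,4.6881)
θ=322°: B = A + 4.00·(cos322°, sin322°) = (3.1520, -2.4626)
θ=322°: |BD| = 6.3453
θ=322°: circle(B,4.00) ∩ circle(D,8.00): a=-0.6096, h=3.9533
θ=322°:   candidates: C₊=(1.0559,0.9441) cross=25.085; C₋=(4.1245,-6.3426) cross=-25.085
θ=322°:   branch - wants cross < 0 → take C=(4.1245,-6.3426) (cross=-25.085)
θ=322°: ex = (C−B)/|BC| = (0.2431,-0.9700); ey = (0.9700,0.2431)
θ=322°: P = B + -0.72·ex + 2.81·ey = (5.7027,-1.0811)
θ=348°: B = A + 4.00·(cos348°, sin348°) = (3.9126, -0.8316)
θ=348°: |BD| = 5.1549
θ=348°: circle(B,4.00) ∩ circle(D,8.00): a=-2.0783, h=3.4177
θ=348°:   candidates: C₊=(1.3102,2.2060) cross=17.618; C₋=(2.4129,-4.5399) cross=-17.618
θ=348°:   branch - wants cross < 0 → take C=(2.4129,-4.5399) (cross=-17.618)
θ=348°: ex = (C−B)/|BC| = (-0.3749,-0.9271); ey = (0.9271,-0.3749)
θ=348°: P = B + -0.72·ex + 2.81·ey = (6.7876,-1.2177)

θ=68°: 4.38 4.08
θ=77°: 3.69 4.69
θ=322°: 5.70 -1.08
θ=348°: 6.79 -1.22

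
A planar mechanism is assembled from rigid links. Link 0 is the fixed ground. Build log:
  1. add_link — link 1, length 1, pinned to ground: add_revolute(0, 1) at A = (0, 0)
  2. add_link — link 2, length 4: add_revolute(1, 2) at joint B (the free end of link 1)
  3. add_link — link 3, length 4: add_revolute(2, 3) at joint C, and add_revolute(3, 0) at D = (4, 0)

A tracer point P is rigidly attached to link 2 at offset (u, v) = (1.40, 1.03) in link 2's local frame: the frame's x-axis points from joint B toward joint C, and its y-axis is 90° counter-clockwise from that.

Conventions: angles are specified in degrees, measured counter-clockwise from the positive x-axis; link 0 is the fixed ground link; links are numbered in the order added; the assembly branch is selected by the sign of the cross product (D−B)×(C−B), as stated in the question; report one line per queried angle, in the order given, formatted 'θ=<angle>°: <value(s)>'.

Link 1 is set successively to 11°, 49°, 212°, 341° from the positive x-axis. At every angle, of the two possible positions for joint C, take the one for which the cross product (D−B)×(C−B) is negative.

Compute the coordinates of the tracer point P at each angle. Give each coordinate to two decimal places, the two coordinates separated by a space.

A=(0,0), D=(4.00,0)
θ=11°: B = A + 1.00·(cos11°, sin11°) = (0.9816, 0.1908)
θ=11°: |BD| = 3.0244
θ=11°: circle(B,4.00) ∩ circle(D,4.00): a=1.5122, h=3.7031
θ=11°:   candidates: C₊=(2.7244,3.7912) cross=11.200; C₋=(2.2572,-3.6004) cross=-11.200
θ=11°:   branch - wants cross < 0 → take C=(2.2572,-3.6004) (cross=-11.200)
θ=11°: ex = (C−B)/|BC| = (0.3189,-0.9478); ey = (0.9478,0.3189)
θ=11°: P = B + 1.40·ex + 1.03·ey = (2.4043,-0.8076)
θ=49°: B = A + 1.00·(cos49°, sin49°) = (0.6561, 0.7547)
θ=49°: |BD| = 3.4281
θ=49°: circle(B,4.00) ∩ circle(D,4.00): a=1.7140, h=3.6142
θ=49°:   candidates: C₊=(3.1237,3.9028) cross=12.390; C₋=(1.5323,-3.1481) cross=-12.390
θ=49°:   branch - wants cross < 0 → take C=(1.5323,-3.1481) (cross=-12.390)
θ=49°: ex = (C−B)/|BC| = (0.2191,-0.9757); ey = (0.9757,0.2191)
θ=49°: P = B + 1.40·ex + 1.03·ey = (1.9677,-0.3856)
θ=212°: B = A + 1.00·(cos212°, sin212°) = (-0.8480, -0.5299)
θ=212°: |BD| = 4.8769
θ=212°: circle(B,4.00) ∩ circle(D,4.00): a=2.4385, h=3.1708
θ=212°:   candidates: C₊=(1.2314,2.8871) cross=15.464; C₋=(1.9205,-3.4170) cross=-15.464
θ=212°:   branch - wants cross < 0 → take C=(1.9205,-3.4170) (cross=-15.464)
θ=212°: ex = (C−B)/|BC| = (0.6921,-0.7218); ey = (0.7218,0.6921)
θ=212°: P = B + 1.40·ex + 1.03·ey = (0.8644,-0.8275)
θ=341°: B = A + 1.00·(cos341°, sin341°) = (0.9455, -0.3256)
θ=341°: |BD| = 3.0718
θ=341°: circle(B,4.00) ∩ circle(D,4.00): a=1.5359, h=3.6934
θ=341°:   candidates: C₊=(2.0813,3.5098) cross=11.345; C₋=(2.8642,-3.8354) cross=-11.345
θ=341°:   branch - wants cross < 0 → take C=(2.8642,-3.8354) (cross=-11.345)
θ=341°: ex = (C−B)/|BC| = (0.4797,-0.8774); ey = (0.8774,0.4797)
θ=341°: P = B + 1.40·ex + 1.03·ey = (2.5208,-1.0599)

θ=11°: 2.40 -0.81
θ=49°: 1.97 -0.39
θ=212°: 0.86 -0.83
θ=341°: 2.52 -1.06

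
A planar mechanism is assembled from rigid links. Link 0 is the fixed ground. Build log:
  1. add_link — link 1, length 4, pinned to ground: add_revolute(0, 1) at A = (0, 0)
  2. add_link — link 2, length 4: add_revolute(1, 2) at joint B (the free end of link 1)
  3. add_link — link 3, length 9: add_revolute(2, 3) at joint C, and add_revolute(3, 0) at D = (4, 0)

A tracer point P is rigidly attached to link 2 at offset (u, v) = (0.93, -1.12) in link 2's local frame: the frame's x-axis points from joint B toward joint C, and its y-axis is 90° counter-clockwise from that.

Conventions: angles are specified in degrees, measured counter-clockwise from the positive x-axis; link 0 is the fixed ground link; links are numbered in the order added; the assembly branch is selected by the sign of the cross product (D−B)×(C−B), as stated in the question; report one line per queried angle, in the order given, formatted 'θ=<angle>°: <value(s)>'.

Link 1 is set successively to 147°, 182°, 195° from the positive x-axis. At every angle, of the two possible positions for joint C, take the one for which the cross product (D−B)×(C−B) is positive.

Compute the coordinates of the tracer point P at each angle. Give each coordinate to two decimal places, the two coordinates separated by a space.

A=(0,0), D=(4.00,0)
θ=147°: B = A + 4.00·(cos147°, sin147°) = (-3.3547, 2.1786)
θ=147°: |BD| = 7.6706
θ=147°: circle(B,4.00) ∩ circle(D,9.00): a=-0.4017, h=3.9798
θ=147°:   candidates: C₊=(-2.6095,6.1085) cross=30.527; C₋=(-4.8702,-1.5232) cross=-30.527
θ=147°:   branch + wants cross > 0 → take C=(-2.6095,6.1085) (cross=30.527)
θ=147°: ex = (C−B)/|BC| = (0.1863,0.9825); ey = (-0.9825,0.1863)
θ=147°: P = B + 0.93·ex + -1.12·ey = (-2.0810,2.8836)
θ=182°: B = A + 4.00·(cos182°, sin182°) = (-3.9976, -0.1396)
θ=182°: |BD| = 7.9988
θ=182°: circle(B,4.00) ∩ circle(D,9.00): a=-0.0637, h=3.9995
θ=182°:   candidates: C₊=(-4.1311,3.8582) cross=31.991; C₋=(-3.9915,-4.1396) cross=-31.991
θ=182°:   branch + wants cross > 0 → take C=(-4.1311,3.8582) (cross=31.991)
θ=182°: ex = (C−B)/|BC| = (-0.0334,0.9994); ey = (-0.9994,-0.0334)
θ=182°: P = B + 0.93·ex + -1.12·ey = (-2.9092,0.8273)
θ=195°: B = A + 4.00·(cos195°, sin195°) = (-3.8637, -1.0353)
θ=195°: |BD| = 7.9316
θ=195°: circle(B,4.00) ∩ circle(D,9.00): a=-0.1318, h=3.9978
θ=195°:   candidates: C₊=(-4.5162,2.9112) cross=31.709; C₋=(-3.4725,-5.0161) cross=-31.709
θ=195°:   branch + wants cross > 0 → take C=(-4.5162,2.9112) (cross=31.709)
θ=195°: ex = (C−B)/|BC| = (-0.1631,0.9866); ey = (-0.9866,-0.1631)
θ=195°: P = B + 0.93·ex + -1.12·ey = (-2.9104,0.0650)

θ=147°: -2.08 2.88
θ=182°: -2.91 0.83
θ=195°: -2.91 0.06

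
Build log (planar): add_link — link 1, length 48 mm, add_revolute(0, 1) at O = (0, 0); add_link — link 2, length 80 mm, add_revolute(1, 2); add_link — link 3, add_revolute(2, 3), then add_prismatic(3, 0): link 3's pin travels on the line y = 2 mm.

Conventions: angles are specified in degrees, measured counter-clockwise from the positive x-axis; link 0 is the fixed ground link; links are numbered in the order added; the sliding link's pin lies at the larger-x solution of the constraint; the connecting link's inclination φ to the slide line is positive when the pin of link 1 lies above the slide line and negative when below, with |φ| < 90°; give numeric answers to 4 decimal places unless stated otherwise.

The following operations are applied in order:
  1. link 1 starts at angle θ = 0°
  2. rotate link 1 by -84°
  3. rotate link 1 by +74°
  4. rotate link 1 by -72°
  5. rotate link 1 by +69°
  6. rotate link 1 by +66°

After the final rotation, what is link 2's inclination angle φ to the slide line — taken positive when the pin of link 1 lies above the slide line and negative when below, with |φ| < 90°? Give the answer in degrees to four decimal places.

geometry: r = 48 mm, L = 80 mm, e = 2 mm; θ starts at 0°
rotate link 1 by -84°: θ ← 0° -84° = -84°
rotate link 1 by +74°: θ ← -84° +74° = -10°
rotate link 1 by -72°: θ ← -10° -72° = -82°
rotate link 1 by +69°: θ ← -82° +69° = -13°
rotate link 1 by +66°: θ ← -13° +66° = 53°
h = r sin θ − e = 38.334504 − 2 = 36.334504
sin φ = h / L = 36.334504 / 80 = 0.45418131
φ = arcsin(0.45418131) = 27.012270°

27.0123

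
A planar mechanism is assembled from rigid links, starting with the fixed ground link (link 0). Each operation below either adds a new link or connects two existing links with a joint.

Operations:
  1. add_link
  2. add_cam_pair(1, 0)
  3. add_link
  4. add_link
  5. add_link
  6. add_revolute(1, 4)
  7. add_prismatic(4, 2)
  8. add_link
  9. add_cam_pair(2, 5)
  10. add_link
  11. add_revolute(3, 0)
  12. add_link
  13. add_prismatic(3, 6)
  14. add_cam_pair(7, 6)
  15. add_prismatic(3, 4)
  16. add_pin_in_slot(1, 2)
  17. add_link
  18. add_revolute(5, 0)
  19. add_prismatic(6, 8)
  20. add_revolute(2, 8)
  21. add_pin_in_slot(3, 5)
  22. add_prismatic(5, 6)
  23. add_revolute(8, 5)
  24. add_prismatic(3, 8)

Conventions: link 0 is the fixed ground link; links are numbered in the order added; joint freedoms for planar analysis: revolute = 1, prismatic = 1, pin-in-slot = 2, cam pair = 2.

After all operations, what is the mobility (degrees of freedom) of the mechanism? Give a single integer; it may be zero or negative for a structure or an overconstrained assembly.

ground; <1,0,0>
#1 <2,0,0>
C:1↔0 J2 <2,0,1>
#2 <3,0,1>
#3 <4,0,1>
#4 <5,0,1>
R:1↔4 J1 <5,1,1>
P:4↔2 J1 <5,2,1>
#5 <6,2,1>
C:2↔5 J2 <6,2,2>
#6 <7,2,2>
R:3↔0 J1 <7,3,2>
#7 <8,3,2>
P:3↔6 J1 <8,4,2>
C:7↔6 J2 <8,4,3>
P:3↔4 J1 <8,5,3>
PS:1↔2 J2 <8,5,4>
#8 <9,5,4>
R:5↔0 J1 <9,6,4>
P:6↔8 J1 <9,7,4>
R:2↔8 J1 <9,8,4>
PS:3↔5 J2 <9,8,5>
P:5↔6 J1 <9,9,5>
R:8↔5 J1 <9,10,5>
P:3↔8 J1 <9,11,5>
3×8 − 2×11 − 1×5 = -3

M = -3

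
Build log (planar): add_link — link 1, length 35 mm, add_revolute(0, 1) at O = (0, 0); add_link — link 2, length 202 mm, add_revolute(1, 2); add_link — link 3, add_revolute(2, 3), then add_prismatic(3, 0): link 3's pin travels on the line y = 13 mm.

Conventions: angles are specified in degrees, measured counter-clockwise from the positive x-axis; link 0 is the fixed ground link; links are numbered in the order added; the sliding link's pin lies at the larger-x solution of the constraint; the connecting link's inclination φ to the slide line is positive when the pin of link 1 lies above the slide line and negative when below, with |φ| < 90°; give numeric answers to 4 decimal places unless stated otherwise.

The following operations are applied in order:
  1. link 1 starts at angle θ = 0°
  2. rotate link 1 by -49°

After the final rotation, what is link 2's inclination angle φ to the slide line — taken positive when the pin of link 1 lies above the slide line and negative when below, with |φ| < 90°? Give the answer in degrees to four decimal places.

geometry: r = 35 mm, L = 202 mm, e = 13 mm; θ starts at 0°
rotate link 1 by -49°: θ ← 0° -49° = -49°
h = r sin θ − e = -26.414835 − 13 = -39.414835
sin φ = h / L = -39.414835 / 202 = -0.19512295
φ = arcsin(-0.19512295) = -11.251906°

-11.2519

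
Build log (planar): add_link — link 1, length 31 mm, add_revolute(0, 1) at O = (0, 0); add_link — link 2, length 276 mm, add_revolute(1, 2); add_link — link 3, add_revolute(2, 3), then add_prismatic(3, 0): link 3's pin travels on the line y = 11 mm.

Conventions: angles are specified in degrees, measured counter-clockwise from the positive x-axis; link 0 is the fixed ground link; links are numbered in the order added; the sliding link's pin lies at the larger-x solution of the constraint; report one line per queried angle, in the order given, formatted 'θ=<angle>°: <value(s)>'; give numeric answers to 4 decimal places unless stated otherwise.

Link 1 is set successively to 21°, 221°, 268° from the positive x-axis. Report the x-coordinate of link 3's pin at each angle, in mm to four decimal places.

geometry: r = 31 mm, L = 276 mm, e = 11 mm
θ=21°: crank pin P = (r cos θ, r sin θ) = (28.940993, 11.109406)
θ=21°: h = r sin θ − e = 11.109406 − 11 = 0.109406
θ=21°: x = r cos θ + √(L² − h²) = 28.940993 + 275.999978 = 304.940972
θ=221°: crank pin P = (r cos θ, r sin θ) = (-23.395997, -20.337830)
θ=221°: h = r sin θ − e = -20.337830 − 11 = -31.337830
θ=221°: x = r cos θ + √(L² − h²) = -23.395997 + 274.215135 = 250.819138
θ=268°: crank pin P = (r cos θ, r sin θ) = (-1.081884, -30.981116)
θ=268°: h = r sin θ − e = -30.981116 − 11 = -41.981116
θ=268°: x = r cos θ + √(L² − h²) = -1.081884 + 272.788537 = 271.706653

θ=21°: 304.9410
θ=221°: 250.8191
θ=268°: 271.7067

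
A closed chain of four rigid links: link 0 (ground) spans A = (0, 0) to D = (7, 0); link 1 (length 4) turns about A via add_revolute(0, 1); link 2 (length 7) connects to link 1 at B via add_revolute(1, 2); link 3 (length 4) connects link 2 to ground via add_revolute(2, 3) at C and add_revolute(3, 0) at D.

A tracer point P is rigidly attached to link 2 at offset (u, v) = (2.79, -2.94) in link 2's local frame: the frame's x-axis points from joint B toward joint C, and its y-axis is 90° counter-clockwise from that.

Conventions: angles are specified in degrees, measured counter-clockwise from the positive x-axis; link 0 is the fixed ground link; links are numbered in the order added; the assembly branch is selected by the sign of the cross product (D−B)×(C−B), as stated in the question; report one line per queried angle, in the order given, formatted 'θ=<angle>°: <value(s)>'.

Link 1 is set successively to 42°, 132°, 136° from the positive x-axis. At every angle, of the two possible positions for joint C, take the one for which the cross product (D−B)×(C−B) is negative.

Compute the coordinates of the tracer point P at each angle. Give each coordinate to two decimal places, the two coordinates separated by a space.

A=(0,0), D=(7.00,0)
θ=42°: B = A + 4.00·(cos42°, sin42°) = (2.9726, 2.6765)
θ=42°: |BD| = 4.8357
θ=42°: circle(B,7.00) ∩ circle(D,4.00): a=5.8300, h=3.8745
θ=42°:   candidates: C₊=(9.9726,2.6765) cross=18.736; C₋=(5.6836,-3.7772) cross=-18.736
θ=42°:   branch - wants cross < 0 → take C=(5.6836,-3.7772) (cross=-18.736)
θ=42°: ex = (C−B)/|BC| = (0.3873,-0.9220); ey = (0.9220,0.3873)
θ=42°: P = B + 2.79·ex + -2.94·ey = (1.3426,-1.0344)
θ=132°: B = A + 4.00·(cos132°, sin132°) = (-2.6765, 2.9726)
θ=132°: |BD| = 10.1228
θ=132°: circle(B,7.00) ∩ circle(D,4.00): a=6.6914, h=2.0556
θ=132°:   candidates: C₊=(4.3235,2.9726) cross=20.808; C₋=(3.1162,-0.9573) cross=-20.808
θ=132°:   branch - wants cross < 0 → take C=(3.1162,-0.9573) (cross=-20.808)
θ=132°: ex = (C−B)/|BC| = (0.8275,-0.5614); ey = (0.5614,0.8275)
θ=132°: P = B + 2.79·ex + -2.94·ey = (-2.0182,-1.0267)
θ=136°: B = A + 4.00·(cos136°, sin136°) = (-2.8774, 2.7786)
θ=136°: |BD| = 10.2608
θ=136°: circle(B,7.00) ∩ circle(D,4.00): a=6.7384, h=1.8956
θ=136°:   candidates: C₊=(4.1226,2.7786) cross=19.450; C₋=(3.0960,-0.8709) cross=-19.450
θ=136°:   branch - wants cross < 0 → take C=(3.0960,-0.8709) (cross=-19.450)
θ=136°: ex = (C−B)/|BC| = (0.8533,-0.5214); ey = (0.5214,0.8533)
θ=136°: P = B + 2.79·ex + -2.94·ey = (-2.0294,-1.1848)

θ=42°: 1.34 -1.03
θ=132°: -2.02 -1.03
θ=136°: -2.03 -1.18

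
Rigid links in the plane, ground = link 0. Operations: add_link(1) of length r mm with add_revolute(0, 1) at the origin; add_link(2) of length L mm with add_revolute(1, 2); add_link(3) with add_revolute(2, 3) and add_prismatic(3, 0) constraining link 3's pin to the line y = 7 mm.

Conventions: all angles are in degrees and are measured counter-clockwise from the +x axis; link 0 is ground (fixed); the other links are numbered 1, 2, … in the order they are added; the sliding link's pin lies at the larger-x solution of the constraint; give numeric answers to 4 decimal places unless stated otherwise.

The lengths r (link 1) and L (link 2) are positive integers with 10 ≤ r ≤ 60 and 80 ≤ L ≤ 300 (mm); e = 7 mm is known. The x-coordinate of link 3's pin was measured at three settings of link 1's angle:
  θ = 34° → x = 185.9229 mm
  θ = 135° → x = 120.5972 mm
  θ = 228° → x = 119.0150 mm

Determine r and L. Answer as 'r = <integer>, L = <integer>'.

constraint per measurement: (x − r cos θ)² + (r sin θ − e)² = L²
subtracting the θ₁ and θ₂ equations cancels the r² and L² terms:
r = (x₁² − x₂²) / (2[(x₁cos θ₁ + e sin θ₁) − (x₂cos θ₂ + e sin θ₂)]) = 42.0000 → r = 42
L² = (x₁ − r cos θ₁)² + (r sin θ₁ − e)² = 23104.0055 → L = 152.0000 → L = 152
check at θ₃=228°: x = 119.0150 (printed 119.0150) ✓

r = 42, L = 152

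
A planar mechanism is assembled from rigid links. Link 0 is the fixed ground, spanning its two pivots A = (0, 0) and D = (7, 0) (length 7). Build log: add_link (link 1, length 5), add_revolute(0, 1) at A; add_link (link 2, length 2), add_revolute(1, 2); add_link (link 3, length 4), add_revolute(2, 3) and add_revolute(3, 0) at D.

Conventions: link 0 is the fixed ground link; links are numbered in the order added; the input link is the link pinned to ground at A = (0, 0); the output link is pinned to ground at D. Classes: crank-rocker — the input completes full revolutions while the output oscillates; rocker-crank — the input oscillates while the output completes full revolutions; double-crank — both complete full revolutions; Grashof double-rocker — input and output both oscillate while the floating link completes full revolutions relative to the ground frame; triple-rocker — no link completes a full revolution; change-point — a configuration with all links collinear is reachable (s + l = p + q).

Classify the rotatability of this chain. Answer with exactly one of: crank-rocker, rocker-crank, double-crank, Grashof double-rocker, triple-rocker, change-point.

lengths: ground=7, input=5, coupler=2, output=4
sorted: s=2 (shortest), l=7 (longest), p+q=9
s + l = 9 vs p + q = 9
s + l = p + q → change-point (collinear configuration reachable)

change-point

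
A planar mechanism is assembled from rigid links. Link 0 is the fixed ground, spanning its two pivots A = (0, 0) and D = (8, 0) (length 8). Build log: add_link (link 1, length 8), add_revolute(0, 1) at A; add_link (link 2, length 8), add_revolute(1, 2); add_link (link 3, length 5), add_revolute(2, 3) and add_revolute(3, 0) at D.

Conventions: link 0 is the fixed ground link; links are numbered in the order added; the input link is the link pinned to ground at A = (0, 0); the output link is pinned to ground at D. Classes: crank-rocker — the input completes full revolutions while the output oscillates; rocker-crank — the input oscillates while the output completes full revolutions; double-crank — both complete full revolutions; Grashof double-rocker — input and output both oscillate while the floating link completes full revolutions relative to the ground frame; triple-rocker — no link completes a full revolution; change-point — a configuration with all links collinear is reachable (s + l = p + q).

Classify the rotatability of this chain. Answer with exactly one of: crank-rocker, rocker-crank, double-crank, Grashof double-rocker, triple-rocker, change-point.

lengths: ground=8, input=8, coupler=8, output=5
sorted: s=5 (shortest), l=8 (longest), p+q=16
s + l = 13 vs p + q = 16
s + l < p + q (Grashof) with shortest = output link → rocker-crank

rocker-crank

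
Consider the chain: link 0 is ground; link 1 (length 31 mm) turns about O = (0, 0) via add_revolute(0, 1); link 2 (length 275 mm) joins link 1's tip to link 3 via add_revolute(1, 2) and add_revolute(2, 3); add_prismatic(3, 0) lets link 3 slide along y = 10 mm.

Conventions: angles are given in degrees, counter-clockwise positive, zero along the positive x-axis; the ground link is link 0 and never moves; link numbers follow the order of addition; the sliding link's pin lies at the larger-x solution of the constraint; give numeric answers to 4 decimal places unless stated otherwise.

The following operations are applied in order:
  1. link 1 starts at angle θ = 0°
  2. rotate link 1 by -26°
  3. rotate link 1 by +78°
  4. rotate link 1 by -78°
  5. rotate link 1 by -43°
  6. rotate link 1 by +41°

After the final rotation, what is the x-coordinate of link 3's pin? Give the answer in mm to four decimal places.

geometry: r = 31 mm, L = 275 mm, e = 10 mm; θ starts at 0°
rotate link 1 by -26°: θ ← 0° -26° = -26°
rotate link 1 by +78°: θ ← -26° +78° = 52°
rotate link 1 by -78°: θ ← 52° -78° = -26°
rotate link 1 by -43°: θ ← -26° -43° = -69°
rotate link 1 by +41°: θ ← -69° +41° = -28°
crank pin P = (r cos θ, r sin θ) = (27.371375, -14.553618)
h = r sin θ − e = -14.553618 − 10 = -24.553618
x = r cos θ + √(L² − h²) = 27.371375 + 273.901661 = 301.273036

301.2730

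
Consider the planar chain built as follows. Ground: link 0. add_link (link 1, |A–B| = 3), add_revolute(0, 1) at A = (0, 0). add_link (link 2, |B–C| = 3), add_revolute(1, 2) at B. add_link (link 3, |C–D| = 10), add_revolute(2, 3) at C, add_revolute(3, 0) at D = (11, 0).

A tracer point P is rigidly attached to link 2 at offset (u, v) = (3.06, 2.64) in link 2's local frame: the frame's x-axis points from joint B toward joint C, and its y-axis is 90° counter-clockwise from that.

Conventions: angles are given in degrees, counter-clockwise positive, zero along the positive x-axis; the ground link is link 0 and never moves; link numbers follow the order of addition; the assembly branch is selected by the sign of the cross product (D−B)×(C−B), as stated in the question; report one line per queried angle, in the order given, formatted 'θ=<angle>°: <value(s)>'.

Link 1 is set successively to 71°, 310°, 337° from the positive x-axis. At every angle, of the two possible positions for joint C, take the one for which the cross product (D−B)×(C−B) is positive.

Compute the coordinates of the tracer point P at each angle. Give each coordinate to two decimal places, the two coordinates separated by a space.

A=(0,0), D=(11.00,0)
θ=71°: B = A + 3.00·(cos71°, sin71°) = (0.9767, 2.8366)
θ=71°: |BD| = 10.4169
θ=71°: circle(B,3.00) ∩ circle(D,10.00): a=0.8406, h=2.8798
θ=71°:   candidates: C₊=(2.5697,5.3787) cross=29.999; C₋=(1.0013,-0.1633) cross=-29.999
θ=71°:   branch + wants cross > 0 → take C=(2.5697,5.3787) (cross=29.999)
θ=71°: ex = (C−B)/|BC| = (0.5310,0.8474); ey = (-0.8474,0.5310)
θ=71°: P = B + 3.06·ex + 2.64·ey = (0.3645,6.8314)
θ=310°: B = A + 3.00·(cos310°, sin310°) = (1.9284, -2.2981)
θ=310°: |BD| = 9.3582
θ=310°: circle(B,3.00) ∩ circle(D,10.00): a=-0.1829, h=2.9944
θ=310°:   candidates: C₊=(1.0157,0.5597) cross=28.022; C₋=(2.4864,-5.2458) cross=-28.022
θ=310°:   branch + wants cross > 0 → take C=(1.0157,0.5597) (cross=28.022)
θ=310°: ex = (C−B)/|BC| = (-0.3042,0.9526); ey = (-0.9526,-0.3042)
θ=310°: P = B + 3.06·ex + 2.64·ey = (-1.5174,-0.1863)
θ=337°: B = A + 3.00·(cos337°, sin337°) = (2.7615, -1.1722)
θ=337°: |BD| = 8.3215
θ=337°: circle(B,3.00) ∩ circle(D,10.00): a=-1.3071, h=2.7003
θ=337°:   candidates: C₊=(1.0871,1.3171) cross=22.470; C₋=(1.8479,-4.0297) cross=-22.470
θ=337°:   branch + wants cross > 0 → take C=(1.0871,1.3171) (cross=22.470)
θ=337°: ex = (C−B)/|BC| = (-0.5581,0.8298); ey = (-0.8298,-0.5581)
θ=337°: P = B + 3.06·ex + 2.64·ey = (-1.1369,-0.1066)

θ=71°: 0.36 6.83
θ=310°: -1.52 -0.19
θ=337°: -1.14 -0.11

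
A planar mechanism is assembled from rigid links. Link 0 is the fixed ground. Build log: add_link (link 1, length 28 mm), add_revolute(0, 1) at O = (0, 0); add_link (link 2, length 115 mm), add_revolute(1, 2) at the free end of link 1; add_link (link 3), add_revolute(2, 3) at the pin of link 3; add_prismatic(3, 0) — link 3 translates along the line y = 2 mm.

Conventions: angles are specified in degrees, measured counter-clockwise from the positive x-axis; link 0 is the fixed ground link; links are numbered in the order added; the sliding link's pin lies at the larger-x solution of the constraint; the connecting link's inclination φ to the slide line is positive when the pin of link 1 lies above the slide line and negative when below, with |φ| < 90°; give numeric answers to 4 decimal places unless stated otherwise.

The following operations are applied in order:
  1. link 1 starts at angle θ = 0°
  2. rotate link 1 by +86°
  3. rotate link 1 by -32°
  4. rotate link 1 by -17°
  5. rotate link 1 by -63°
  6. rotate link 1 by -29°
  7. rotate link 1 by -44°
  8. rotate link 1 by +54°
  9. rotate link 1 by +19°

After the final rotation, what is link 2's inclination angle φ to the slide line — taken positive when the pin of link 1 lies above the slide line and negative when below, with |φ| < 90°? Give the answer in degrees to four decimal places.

geometry: r = 28 mm, L = 115 mm, e = 2 mm; θ starts at 0°
rotate link 1 by +86°: θ ← 0° +86° = 86°
rotate link 1 by -32°: θ ← 86° -32° = 54°
rotate link 1 by -17°: θ ← 54° -17° = 37°
rotate link 1 by -63°: θ ← 37° -63° = -26°
rotate link 1 by -29°: θ ← -26° -29° = -55°
rotate link 1 by -44°: θ ← -55° -44° = -99°
rotate link 1 by +54°: θ ← -99° +54° = -45°
rotate link 1 by +19°: θ ← -45° +19° = -26°
h = r sin θ − e = -12.274392 − 2 = -14.274392
sin φ = h / L = -14.274392 / 115 = -0.12412515
φ = arcsin(-0.12412515) = -7.130237°

-7.1302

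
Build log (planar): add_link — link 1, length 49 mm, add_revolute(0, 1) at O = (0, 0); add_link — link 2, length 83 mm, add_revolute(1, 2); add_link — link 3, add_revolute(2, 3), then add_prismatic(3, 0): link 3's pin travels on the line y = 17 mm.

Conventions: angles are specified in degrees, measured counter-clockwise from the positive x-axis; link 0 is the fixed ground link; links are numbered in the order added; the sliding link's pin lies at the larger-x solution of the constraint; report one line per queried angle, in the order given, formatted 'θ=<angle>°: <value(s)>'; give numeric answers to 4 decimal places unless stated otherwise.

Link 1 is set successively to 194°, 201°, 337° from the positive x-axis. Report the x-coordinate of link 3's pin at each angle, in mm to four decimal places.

geometry: r = 49 mm, L = 83 mm, e = 17 mm
θ=194°: crank pin P = (r cos θ, r sin θ) = (-47.544491, -11.854173)
θ=194°: h = r sin θ − e = -11.854173 − 17 = -28.854173
θ=194°: x = r cos θ + √(L² − h²) = -47.544491 + 77.823112 = 30.278621
θ=201°: crank pin P = (r cos θ, r sin θ) = (-45.745441, -17.560030)
θ=201°: h = r sin θ − e = -17.560030 − 17 = -34.560030
θ=201°: x = r cos θ + √(L² − h²) = -45.745441 + 75.462602 = 29.717161
θ=337°: crank pin P = (r cos θ, r sin θ) = (45.104738, -19.145825)
θ=337°: h = r sin θ − e = -19.145825 − 17 = -36.145825
θ=337°: x = r cos θ + √(L² − h²) = 45.104738 + 74.715991 = 119.820729

θ=194°: 30.2786
θ=201°: 29.7172
θ=337°: 119.8207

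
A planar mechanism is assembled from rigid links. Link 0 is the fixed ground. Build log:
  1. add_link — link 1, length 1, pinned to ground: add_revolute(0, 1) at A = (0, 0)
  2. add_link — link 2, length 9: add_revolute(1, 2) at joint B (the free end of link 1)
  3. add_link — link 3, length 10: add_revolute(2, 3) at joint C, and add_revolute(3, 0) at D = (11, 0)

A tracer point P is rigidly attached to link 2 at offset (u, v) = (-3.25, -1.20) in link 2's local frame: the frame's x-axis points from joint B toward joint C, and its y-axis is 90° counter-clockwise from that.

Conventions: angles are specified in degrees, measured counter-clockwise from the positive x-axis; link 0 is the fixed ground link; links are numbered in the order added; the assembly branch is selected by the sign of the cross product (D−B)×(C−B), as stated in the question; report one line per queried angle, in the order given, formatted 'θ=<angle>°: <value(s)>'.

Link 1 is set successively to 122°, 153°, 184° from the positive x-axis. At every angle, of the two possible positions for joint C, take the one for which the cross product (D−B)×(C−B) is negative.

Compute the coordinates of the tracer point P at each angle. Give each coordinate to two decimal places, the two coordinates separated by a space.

A=(0,0), D=(11.00,0)
θ=122°: B = A + 1.00·(cos122°, sin122°) = (-0.5299, 0.8480)
θ=122°: |BD| = 11.5611
θ=122°: circle(B,9.00) ∩ circle(D,10.00): a=4.9588, h=7.5107
θ=122°:   candidates: C₊=(4.9665,7.9747) cross=86.831; C₋=(3.8646,-7.0061) cross=-86.831
θ=122°:   branch - wants cross < 0 → take C=(3.8646,-7.0061) (cross=-86.831)
θ=122°: ex = (C−B)/|BC| = (0.4883,-0.8727); ey = (0.8727,0.4883)
θ=122°: P = B + -3.25·ex + -1.20·ey = (-3.1641,3.0983)
θ=153°: B = A + 1.00·(cos153°, sin153°) = (-0.8910, 0.4540)
θ=153°: |BD| = 11.8997
θ=153°: circle(B,9.00) ∩ circle(D,10.00): a=5.1515, h=7.3798
θ=153°:   candidates: C₊=(4.5383,7.6319) cross=87.818; C₋=(3.9752,-7.1170) cross=-87.818
θ=153°:   branch - wants cross < 0 → take C=(3.9752,-7.1170) (cross=-87.818)
θ=153°: ex = (C−B)/|BC| = (0.5407,-0.8412); ey = (0.8412,0.5407)
θ=153°: P = B + -3.25·ex + -1.20·ey = (-3.6577,2.5391)
θ=184°: B = A + 1.00·(cos184°, sin184°) = (-0.9976, -0.0698)
θ=184°: |BD| = 11.9978
θ=184°: circle(B,9.00) ∩ circle(D,10.00): a=5.2071, h=7.3407
θ=184°:   candidates: C₊=(4.1667,7.3011) cross=88.072; C₋=(4.2521,-7.3801) cross=-88.072
θ=184°:   branch - wants cross < 0 → take C=(4.2521,-7.3801) (cross=-88.072)
θ=184°: ex = (C−B)/|BC| = (0.5833,-0.8123); ey = (0.8123,0.5833)
θ=184°: P = B + -3.25·ex + -1.20·ey = (-3.8680,1.8701)

θ=122°: -3.16 3.10
θ=153°: -3.66 2.54
θ=184°: -3.87 1.87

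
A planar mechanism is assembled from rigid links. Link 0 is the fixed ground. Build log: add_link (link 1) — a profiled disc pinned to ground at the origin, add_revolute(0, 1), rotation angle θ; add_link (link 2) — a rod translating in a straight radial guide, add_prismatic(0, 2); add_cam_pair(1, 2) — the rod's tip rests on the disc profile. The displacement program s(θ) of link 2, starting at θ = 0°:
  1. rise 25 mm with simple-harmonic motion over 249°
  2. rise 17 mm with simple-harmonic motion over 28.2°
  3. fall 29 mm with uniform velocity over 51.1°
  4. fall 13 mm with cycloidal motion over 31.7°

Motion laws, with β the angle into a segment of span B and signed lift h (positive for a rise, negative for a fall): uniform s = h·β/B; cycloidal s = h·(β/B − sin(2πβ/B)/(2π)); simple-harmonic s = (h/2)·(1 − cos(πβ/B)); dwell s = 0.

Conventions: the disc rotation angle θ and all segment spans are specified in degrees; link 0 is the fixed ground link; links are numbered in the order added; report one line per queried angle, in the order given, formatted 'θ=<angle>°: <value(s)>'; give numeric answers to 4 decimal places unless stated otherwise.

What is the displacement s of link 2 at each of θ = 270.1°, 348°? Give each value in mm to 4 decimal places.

seg 1 [0°–249°] simple-harmonic, h=25: full span → s += 25 → s = 25.0000
seg 2 [249°–277.2°] simple-harmonic, h=17: θ=270.1° here. β=21.1, B=28.2. 17/2·(1 − cos(π·0.7482)) = 14.4768 → s = 39.4768
seg 2 [249°–277.2°] simple-harmonic, h=17: full span → s += 17 → s = 42.0000
seg 3 [277.2°–328.3°] uniform, h=-29: full span → s += -29 → s = 13.0000
seg 4 [328.3°–360°] cycloidal, h=-13: θ=348° here. β=19.7, B=31.7. -13·(0.6215 − sin(2π·0.6215)/(2π)) = -9.5089 → s = 3.4911

θ=270.1°: 39.4768
θ=348°: 3.4911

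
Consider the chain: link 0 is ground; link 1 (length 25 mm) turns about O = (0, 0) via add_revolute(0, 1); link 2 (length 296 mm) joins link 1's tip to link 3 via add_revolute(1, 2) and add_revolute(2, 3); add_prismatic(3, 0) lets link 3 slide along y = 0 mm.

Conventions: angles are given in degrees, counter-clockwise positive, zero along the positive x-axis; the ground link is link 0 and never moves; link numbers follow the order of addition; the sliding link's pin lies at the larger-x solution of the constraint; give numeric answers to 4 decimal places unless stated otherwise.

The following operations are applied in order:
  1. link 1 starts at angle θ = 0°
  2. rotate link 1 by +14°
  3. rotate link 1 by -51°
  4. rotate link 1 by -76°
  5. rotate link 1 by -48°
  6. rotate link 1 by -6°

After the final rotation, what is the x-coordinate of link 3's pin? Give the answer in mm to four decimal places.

geometry: r = 25 mm, L = 296 mm, e = 0 mm; θ starts at 0°
rotate link 1 by +14°: θ ← 0° +14° = 14°
rotate link 1 by -51°: θ ← 14° -51° = -37°
rotate link 1 by -76°: θ ← -37° -76° = -113°
rotate link 1 by -48°: θ ← -113° -48° = -161°
rotate link 1 by -6°: θ ← -161° -6° = -167°
crank pin P = (r cos θ, r sin θ) = (-24.359252, -5.623776)
h = r sin θ − e = -5.623776 − 0 = -5.623776
x = r cos θ + √(L² − h²) = -24.359252 + 295.946571 = 271.587320

271.5873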